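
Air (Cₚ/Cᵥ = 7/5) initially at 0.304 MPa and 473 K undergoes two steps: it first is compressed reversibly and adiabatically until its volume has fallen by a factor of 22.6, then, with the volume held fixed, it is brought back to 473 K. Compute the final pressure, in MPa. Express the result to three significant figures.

Adiabatic step (PV^γ = const): P₂ = 0.304×22.6^(7/5) = 23.91 MPa; T₂ = 473×22.6^(2/5) = 1646 K.
Isochoric: P₃ = P₂(T₃/T₂) = 23.91 × (473/1646) = 6.87 MPa.

P₃ ≈ 6.87 MPa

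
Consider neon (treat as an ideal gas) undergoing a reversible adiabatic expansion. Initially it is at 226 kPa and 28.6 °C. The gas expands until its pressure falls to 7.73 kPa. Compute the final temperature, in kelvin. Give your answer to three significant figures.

Along an adiabat T P^((1−γ)/γ) is constant, so T₂ = T₁ (P₂/P₁)^((γ−1)/γ).
For a monatomic ideal gas γ = 5/3, so (γ−1)/γ = 2/5.
T₁ = 28.6 °C = 301.8 K.
T₂ = 301.8 × (7.73/226)^(2/5) = 78.21 K.

T₂ ≈ 78.2 K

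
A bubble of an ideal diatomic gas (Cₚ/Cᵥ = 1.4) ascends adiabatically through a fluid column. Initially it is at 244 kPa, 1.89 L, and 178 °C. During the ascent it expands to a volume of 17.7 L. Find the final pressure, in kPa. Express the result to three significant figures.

P₂ ≈ 10.6 kPa

Since PV^γ is constant along a reversible adiabat, P₂ = P₁ (V₁/V₂)^γ.
P₂ = 244 × (1.89/17.7)^(1.4) = 10.65 kPa.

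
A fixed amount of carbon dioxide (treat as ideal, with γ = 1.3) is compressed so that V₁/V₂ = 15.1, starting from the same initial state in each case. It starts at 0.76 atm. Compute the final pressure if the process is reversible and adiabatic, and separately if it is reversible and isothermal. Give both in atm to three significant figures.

Isothermal: P₂ = P₁(V₁/V₂) = 0.76×15.1 = 11.48 atm.
Adiabatic: P₂ = P₁(V₁/V₂)^γ = 0.76×15.1^(1.3) = 25.91 atm.

adiabatic: 25.9 atm; isothermal: 11.5 atm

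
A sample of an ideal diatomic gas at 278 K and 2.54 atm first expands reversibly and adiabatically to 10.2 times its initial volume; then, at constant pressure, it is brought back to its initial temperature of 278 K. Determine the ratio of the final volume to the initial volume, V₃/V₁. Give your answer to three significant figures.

V₃/V₁ ≈ 25.8

For a diatomic ideal gas γ = 7/5.
Adiabatic step: V₂/V₁ = 10.2; T₂ = T₁·(1/10.2)^(2/5) = 109.8 K.
Isobaric step: V₃/V₂ = T₃/T₂ = 278/109.8.
V₃/V₁ = (V₂/V₁)(V₃/V₂) = 10.2 × (278/109.8) = 25.82.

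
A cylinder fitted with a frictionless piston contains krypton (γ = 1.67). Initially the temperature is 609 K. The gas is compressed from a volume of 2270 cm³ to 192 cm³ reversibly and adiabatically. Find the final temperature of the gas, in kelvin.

Adiabatic: T₁V₁^(γ−1) = T₂V₂^(γ−1) ⇒ T₂ = T₁ (V₁/V₂)^(γ−1).
T₂ = 609 × (2270/192)^(0.67) = 3187 K.

T₂ ≈ 3190 K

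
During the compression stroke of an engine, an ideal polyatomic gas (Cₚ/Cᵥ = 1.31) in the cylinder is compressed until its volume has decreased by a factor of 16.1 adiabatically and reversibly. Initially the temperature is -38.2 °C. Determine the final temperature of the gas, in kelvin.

T₂ ≈ 556 K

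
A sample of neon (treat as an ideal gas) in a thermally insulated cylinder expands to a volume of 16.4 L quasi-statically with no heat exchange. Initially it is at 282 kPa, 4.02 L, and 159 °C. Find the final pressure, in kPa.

Adiabatic: P₁V₁^γ = P₂V₂^γ ⇒ P₂ = P₁ (V₁/V₂)^γ.
γ = 5/3 for a monatomic ideal gas.
P₂ = 282 × (4.02/16.4)^(5/3) = 27.07 kPa.

P₂ ≈ 27.1 kPa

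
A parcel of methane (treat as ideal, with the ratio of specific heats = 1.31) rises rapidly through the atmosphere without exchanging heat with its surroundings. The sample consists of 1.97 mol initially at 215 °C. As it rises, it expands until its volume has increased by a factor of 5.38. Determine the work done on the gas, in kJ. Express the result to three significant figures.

Adiabatic: T₁V₁^(γ−1) = T₂V₂^(γ−1) ⇒ T₂ = T₁ (V₁/V₂)^(γ−1).
T₁ = 215 °C = 488.1 K.
T₂ = 488.1 × (1/5.38)^(0.31) = 289.7 K.
Q = 0, so ΔU = W_on_gas = nCᵥΔT with Cᵥ = R/(γ−1) = 26.82 J/(mol·K).
ΔU = 1.97 × 26.82 × (289.7 − 488.1) = -10480 J.

W ≈ -10.5 kJ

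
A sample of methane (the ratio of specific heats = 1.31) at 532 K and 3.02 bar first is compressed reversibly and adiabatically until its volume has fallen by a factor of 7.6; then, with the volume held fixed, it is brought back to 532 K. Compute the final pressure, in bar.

P₃ ≈ 23.0 bar

Adiabatic step (PV^γ = const): P₂ = 3.02×7.6^(1.31) = 43.04 bar; T₂ = 532×7.6^(0.31) = 997.6 K.
Isochoric: P₃ = P₂(T₃/T₂) = 43.04 × (532/997.6) = 22.95 bar.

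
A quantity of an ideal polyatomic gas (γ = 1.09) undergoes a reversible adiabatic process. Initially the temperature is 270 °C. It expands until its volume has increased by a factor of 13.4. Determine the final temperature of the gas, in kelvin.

T₂ ≈ 430 K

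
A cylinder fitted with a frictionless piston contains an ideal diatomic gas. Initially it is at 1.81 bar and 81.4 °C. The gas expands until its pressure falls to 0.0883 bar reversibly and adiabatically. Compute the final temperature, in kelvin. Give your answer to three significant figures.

T₂ ≈ 150 K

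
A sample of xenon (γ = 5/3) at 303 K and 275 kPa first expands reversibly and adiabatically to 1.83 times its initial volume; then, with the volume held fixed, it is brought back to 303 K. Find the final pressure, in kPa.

P₃ ≈ 150 kPa

Adiabatic step (PV^γ = const): P₂ = 275×(1/1.83)^(5/3) = 100.4 kPa; T₂ = 303×(1/1.83)^(2/3) = 202.5 K.
Isochoric: P₃ = P₂(T₃/T₂) = 100.4 × (303/202.5) = 150.3 kPa.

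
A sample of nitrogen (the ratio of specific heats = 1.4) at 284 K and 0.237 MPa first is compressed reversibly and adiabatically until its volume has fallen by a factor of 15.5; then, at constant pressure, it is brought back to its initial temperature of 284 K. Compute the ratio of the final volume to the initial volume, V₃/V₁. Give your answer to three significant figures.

V₃/V₁ ≈ 0.0216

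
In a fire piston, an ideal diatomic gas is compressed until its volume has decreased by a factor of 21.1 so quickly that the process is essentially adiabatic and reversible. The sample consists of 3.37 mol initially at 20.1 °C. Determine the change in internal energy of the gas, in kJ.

ΔU ≈ 49.0 kJ

Adiabatic: T₁V₁^(γ−1) = T₂V₂^(γ−1) ⇒ T₂ = T₁ (V₁/V₂)^(γ−1).
γ = 7/5 for a diatomic ideal gas, so γ−1 = 2/5.
T₁ = 20.1 °C = 293.2 K.
T₂ = 293.2 × 21.1^(2/5) = 993 K.
Q = 0, so ΔU = W_on_gas = nCᵥΔT with Cᵥ = R/(γ−1) = 20.79 J/(mol·K).
ΔU = 3.37 × 20.79 × (993 − 293.2) = 49010 J.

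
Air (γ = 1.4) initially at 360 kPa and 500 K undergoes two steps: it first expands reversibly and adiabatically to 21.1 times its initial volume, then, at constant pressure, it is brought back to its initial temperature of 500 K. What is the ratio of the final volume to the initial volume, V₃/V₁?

Adiabatic step: V₂/V₁ = 21.1; T₂ = T₁·(1/21.1)^(0.4) = 147.7 K.
Isobaric step: V₃/V₂ = T₃/T₂ = 500/147.7.
V₃/V₁ = (V₂/V₁)(V₃/V₂) = 21.1 × (500/147.7) = 71.45.

V₃/V₁ ≈ 71.4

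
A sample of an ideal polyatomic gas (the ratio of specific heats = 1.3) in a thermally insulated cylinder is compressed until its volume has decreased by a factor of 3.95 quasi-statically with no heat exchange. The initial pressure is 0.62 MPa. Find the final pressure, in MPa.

P₂ ≈ 3.70 MPa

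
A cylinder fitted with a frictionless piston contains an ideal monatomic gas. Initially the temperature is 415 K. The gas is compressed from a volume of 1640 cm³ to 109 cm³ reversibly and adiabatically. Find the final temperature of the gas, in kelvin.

For a reversible adiabat TV^(γ−1) is constant, so T₂ = T₁ (V₁/V₂)^(γ−1).
For a monatomic ideal gas γ = 5/3, so γ−1 = 2/3.
T₂ = 415 × (1640/109)^(2/3) = 2529 K.

T₂ ≈ 2530 K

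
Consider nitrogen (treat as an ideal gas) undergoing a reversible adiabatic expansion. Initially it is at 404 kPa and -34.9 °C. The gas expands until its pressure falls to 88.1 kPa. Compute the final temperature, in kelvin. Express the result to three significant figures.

Adiabatic: T₂/T₁ = (P₂/P₁)^((γ−1)/γ).
For a diatomic ideal gas γ = 7/5, so (γ−1)/γ = 2/7.
T₁ = -34.9 °C = 238.2 K.
T₂ = 238.2 × (88.1/404)^(2/7) = 154.2 K.

T₂ ≈ 154 K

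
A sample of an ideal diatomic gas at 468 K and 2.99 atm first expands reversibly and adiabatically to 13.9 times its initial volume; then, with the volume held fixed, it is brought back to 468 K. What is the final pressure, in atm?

P₃ ≈ 0.215 atm

For a diatomic ideal gas γ = 7/5.
Adiabatic step (PV^γ = const): P₂ = 2.99×(1/13.9)^(7/5) = 0.07507 atm; T₂ = 468×(1/13.9)^(2/5) = 163.3 K.
Isochoric: P₃ = P₂(T₃/T₂) = 0.07507 × (468/163.3) = 0.2151 atm.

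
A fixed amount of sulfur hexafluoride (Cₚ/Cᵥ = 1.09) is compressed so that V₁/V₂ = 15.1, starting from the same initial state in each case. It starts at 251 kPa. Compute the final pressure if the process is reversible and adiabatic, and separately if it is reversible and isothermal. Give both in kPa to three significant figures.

Isothermal: P₂ = P₁(V₁/V₂) = 251×15.1 = 3790 kPa.
Adiabatic: P₂ = P₁(V₁/V₂)^γ = 251×15.1^(1.09) = 4839 kPa.

adiabatic: 4840 kPa; isothermal: 3790 kPa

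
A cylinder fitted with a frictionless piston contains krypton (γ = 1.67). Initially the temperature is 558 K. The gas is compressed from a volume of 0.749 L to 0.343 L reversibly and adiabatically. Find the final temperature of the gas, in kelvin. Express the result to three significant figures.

Adiabatic: T₁V₁^(γ−1) = T₂V₂^(γ−1) ⇒ T₂ = T₁ (V₁/V₂)^(γ−1).
T₂ = 558 × (0.749/0.343)^(0.67) = 941.7 K.

T₂ ≈ 942 K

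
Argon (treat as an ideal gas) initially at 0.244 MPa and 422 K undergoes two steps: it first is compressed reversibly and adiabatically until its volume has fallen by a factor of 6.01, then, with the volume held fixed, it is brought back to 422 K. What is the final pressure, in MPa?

P₃ ≈ 1.47 MPa

For a monatomic ideal gas γ = 5/3.
Adiabatic step (PV^γ = const): P₂ = 0.244×6.01^(5/3) = 4.847 MPa; T₂ = 422×6.01^(2/3) = 1395 K.
Isochoric: P₃ = P₂(T₃/T₂) = 4.847 × (422/1395) = 1.466 MPa.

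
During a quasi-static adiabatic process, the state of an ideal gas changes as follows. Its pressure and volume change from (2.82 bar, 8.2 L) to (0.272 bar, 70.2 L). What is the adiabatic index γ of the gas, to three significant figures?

γ ≈ 1.09

PV^γ = const ⇒ γ = ln(P₂/P₁) / ln(V₁/V₂).
γ = ln(0.272/2.82) / ln(8.2/70.2) = 1.089.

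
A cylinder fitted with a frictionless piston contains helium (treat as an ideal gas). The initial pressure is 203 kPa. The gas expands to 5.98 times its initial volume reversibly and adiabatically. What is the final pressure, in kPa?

Since PV^γ is constant along a reversible adiabat, P₂ = P₁ (V₁/V₂)^γ.
For a monatomic ideal gas γ = 5/3.
P₂ = 203 × (1/5.98)^(5/3) = 10.3 kPa.

P₂ ≈ 10.3 kPa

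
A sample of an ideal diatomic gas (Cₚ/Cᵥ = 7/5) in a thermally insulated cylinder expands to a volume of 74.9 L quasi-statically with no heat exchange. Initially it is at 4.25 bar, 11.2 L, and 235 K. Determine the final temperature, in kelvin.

T₂ ≈ 110 K

For a reversible adiabat TV^(γ−1) is constant, so T₂ = T₁ (V₁/V₂)^(γ−1).
T₂ = 235 × (11.2/74.9)^(2/5) = 109.9 K.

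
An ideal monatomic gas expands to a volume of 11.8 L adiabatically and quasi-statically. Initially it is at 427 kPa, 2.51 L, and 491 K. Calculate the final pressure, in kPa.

P₂ ≈ 32.4 kPa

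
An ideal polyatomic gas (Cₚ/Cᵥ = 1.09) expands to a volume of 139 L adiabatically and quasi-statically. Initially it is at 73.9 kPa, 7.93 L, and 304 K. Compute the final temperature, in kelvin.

T₂ ≈ 235 K

Adiabatic: T₁V₁^(γ−1) = T₂V₂^(γ−1) ⇒ T₂ = T₁ (V₁/V₂)^(γ−1).
T₂ = 304 × (7.93/139)^(0.09) = 234.9 K.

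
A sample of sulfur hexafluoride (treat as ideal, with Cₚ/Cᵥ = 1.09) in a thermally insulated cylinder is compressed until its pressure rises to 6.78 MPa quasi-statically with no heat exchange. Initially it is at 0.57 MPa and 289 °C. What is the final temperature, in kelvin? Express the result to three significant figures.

T₂ ≈ 690 K

Adiabatic: T₂/T₁ = (P₂/P₁)^((γ−1)/γ).
T₁ = 289 °C = 562.1 K.
T₂ = 562.1 × (6.78/0.57)^(0.0826) = 689.7 K.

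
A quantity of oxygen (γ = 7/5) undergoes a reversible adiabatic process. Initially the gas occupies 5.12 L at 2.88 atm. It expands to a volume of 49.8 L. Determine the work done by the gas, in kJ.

P₂ = P₁(V₁/V₂)^γ = 2.88×(5.12/49.8)^(7/5) = 0.1192 atm.
For a reversible adiabat, W_by_gas = (P₁V₁ − P₂V₂)/(γ−1).
W_by = (291800×0.00512 − 12080×0.0498) / (2/5) = 2232 J.

W ≈ 2.23 kJ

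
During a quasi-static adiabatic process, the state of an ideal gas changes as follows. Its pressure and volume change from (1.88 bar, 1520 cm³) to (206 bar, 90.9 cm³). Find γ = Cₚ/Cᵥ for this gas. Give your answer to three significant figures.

γ ≈ 1.67

PV^γ = const ⇒ γ = ln(P₂/P₁) / ln(V₁/V₂).
γ = ln(206/1.88) / ln(1520/90.9) = 1.667.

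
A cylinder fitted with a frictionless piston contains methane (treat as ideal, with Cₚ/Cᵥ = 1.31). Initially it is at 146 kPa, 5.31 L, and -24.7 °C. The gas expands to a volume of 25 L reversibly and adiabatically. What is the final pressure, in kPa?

P₂ ≈ 19.2 kPa

Since PV^γ is constant along a reversible adiabat, P₂ = P₁ (V₁/V₂)^γ.
P₂ = 146 × (5.31/25)^(1.31) = 19.18 kPa.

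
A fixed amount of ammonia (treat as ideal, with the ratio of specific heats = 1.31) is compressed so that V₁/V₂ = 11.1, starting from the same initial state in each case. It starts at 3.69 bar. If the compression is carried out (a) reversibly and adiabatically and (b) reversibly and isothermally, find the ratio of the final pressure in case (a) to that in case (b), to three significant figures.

Isothermal: P_b = P₁(V₁/V₂) = 3.69×11.1.
Adiabatic: P_a = P₁(V₁/V₂)^γ = 3.69×11.1^(1.31).
P_a/P_b = (V₁/V₂)^(γ−1) = 11.1^(0.31) = 2.109.

P_adiabatic / P_isothermal ≈ 2.11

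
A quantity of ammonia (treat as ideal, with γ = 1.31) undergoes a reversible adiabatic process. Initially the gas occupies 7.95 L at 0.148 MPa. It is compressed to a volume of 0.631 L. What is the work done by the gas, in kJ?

P₂ = P₁(V₁/V₂)^γ = 0.148×(7.95/0.631)^(1.31) = 4.09 MPa.
For a reversible adiabat, W_by_gas = (P₁V₁ − P₂V₂)/(γ−1).
W_by = (148000×0.00795 − 4.09×10^6×0.000631) / (0.31) = -4529 J.

W ≈ -4.53 kJ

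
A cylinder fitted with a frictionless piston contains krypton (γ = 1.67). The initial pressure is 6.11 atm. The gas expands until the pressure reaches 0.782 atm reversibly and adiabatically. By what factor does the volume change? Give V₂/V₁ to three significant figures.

From PV^γ = const, V₂/V₁ = (P₁/P₂)^(1/γ).
V₂/V₁ = (6.11/0.782)^(0.599) = 3.425.

V₂/V₁ ≈ 3.42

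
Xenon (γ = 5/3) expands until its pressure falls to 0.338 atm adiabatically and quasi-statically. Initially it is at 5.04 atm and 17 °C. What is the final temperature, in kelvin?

T₂ ≈ 98.5 K

Along an adiabat T P^((1−γ)/γ) is constant, so T₂ = T₁ (P₂/P₁)^((γ−1)/γ).
T₁ = 17 °C = 290.1 K.
T₂ = 290.1 × (0.338/5.04)^(2/5) = 98.45 K.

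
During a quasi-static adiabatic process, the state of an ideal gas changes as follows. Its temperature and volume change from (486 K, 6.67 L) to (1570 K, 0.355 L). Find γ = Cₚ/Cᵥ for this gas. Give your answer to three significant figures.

γ ≈ 1.40

TV^(γ−1) = const ⇒ γ − 1 = ln(T₂/T₁) / ln(V₁/V₂).
γ = 1 + ln(1570/486) / ln(6.67/0.355) = 1.4.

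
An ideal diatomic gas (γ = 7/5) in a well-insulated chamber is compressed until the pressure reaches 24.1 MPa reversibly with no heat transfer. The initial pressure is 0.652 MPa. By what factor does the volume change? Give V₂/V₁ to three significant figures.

From PV^γ = const, V₂/V₁ = (P₁/P₂)^(1/γ).
V₂/V₁ = (0.652/24.1)^(5/7) = 0.07589.

V₂/V₁ ≈ 0.0759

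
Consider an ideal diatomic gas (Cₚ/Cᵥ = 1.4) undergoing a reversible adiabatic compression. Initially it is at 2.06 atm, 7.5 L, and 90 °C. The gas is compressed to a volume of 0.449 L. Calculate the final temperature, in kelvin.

Adiabatic: T₁V₁^(γ−1) = T₂V₂^(γ−1) ⇒ T₂ = T₁ (V₁/V₂)^(γ−1).
T₁ = 90 °C = 363.1 K.
T₂ = 363.1 × (7.5/0.449)^(0.4) = 1120 K.

T₂ ≈ 1120 K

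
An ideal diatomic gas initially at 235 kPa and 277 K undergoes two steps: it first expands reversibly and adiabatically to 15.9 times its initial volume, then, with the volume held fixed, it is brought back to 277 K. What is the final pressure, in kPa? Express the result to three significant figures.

P₃ ≈ 14.8 kPa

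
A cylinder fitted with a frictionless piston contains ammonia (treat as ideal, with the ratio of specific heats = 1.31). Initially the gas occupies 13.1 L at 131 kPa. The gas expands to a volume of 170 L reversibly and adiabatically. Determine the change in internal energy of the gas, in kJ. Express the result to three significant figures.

P₂ = P₁(V₁/V₂)^γ = 131×(13.1/170)^(1.31) = 4.56 kPa.
For a reversible adiabat, W_by_gas = (P₁V₁ − P₂V₂)/(γ−1).
W_by = (131000×0.0131 − 4560×0.17) / (0.31) = 3035 J.
Q = 0 ⇒ ΔU = −W_by = -3035 J.

ΔU ≈ -3.03 kJ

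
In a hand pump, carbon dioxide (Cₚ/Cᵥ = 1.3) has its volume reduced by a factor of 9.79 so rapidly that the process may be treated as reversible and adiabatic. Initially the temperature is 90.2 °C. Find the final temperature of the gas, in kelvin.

T₂ ≈ 720 K

For a reversible adiabat TV^(γ−1) is constant, so T₂ = T₁ (V₁/V₂)^(γ−1).
T₁ = 90.2 °C = 363.3 K.
T₂ = 363.3 × 9.79^(0.3) = 720.4 K.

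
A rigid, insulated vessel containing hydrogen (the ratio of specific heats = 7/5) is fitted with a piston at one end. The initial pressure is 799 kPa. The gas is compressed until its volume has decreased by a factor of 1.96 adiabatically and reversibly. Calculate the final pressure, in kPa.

P₂ ≈ 2050 kPa

Adiabatic: P₁V₁^γ = P₂V₂^γ ⇒ P₂ = P₁ (V₁/V₂)^γ.
P₂ = 799 × 1.96^(7/5) = 2050 kPa.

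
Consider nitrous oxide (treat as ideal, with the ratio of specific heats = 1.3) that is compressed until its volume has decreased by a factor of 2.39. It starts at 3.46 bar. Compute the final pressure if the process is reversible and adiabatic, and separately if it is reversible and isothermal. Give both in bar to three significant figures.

adiabatic: 10.7 bar; isothermal: 8.27 bar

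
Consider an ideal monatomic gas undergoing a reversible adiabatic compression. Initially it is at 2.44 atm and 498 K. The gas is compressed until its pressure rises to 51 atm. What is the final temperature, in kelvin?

Adiabatic: T₂/T₁ = (P₂/P₁)^((γ−1)/γ).
For a monatomic ideal gas γ = 5/3, so (γ−1)/γ = 2/5.
T₂ = 498 × (51/2.44)^(2/5) = 1680 K.

T₂ ≈ 1680 K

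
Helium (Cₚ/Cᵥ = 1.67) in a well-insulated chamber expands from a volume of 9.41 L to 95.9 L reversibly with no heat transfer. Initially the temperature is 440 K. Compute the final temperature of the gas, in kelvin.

T₂ ≈ 92.9 K

Adiabatic: T₁V₁^(γ−1) = T₂V₂^(γ−1) ⇒ T₂ = T₁ (V₁/V₂)^(γ−1).
T₂ = 440 × (9.41/95.9)^(0.67) = 92.88 K.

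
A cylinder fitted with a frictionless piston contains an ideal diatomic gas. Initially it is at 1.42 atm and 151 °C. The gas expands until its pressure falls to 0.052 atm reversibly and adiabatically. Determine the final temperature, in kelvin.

T₂ ≈ 165 K

Along an adiabat T P^((1−γ)/γ) is constant, so T₂ = T₁ (P₂/P₁)^((γ−1)/γ).
For a diatomic ideal gas γ = 7/5, so (γ−1)/γ = 2/7.
T₁ = 151 °C = 424.1 K.
T₂ = 424.1 × (0.052/1.42)^(2/7) = 164.9 K.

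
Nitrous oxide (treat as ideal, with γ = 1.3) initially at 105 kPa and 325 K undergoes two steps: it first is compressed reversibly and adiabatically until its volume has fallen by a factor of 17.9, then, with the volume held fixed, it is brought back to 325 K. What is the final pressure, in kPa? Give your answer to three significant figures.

Adiabatic step (PV^γ = const): P₂ = 105×17.9^(1.3) = 4466 kPa; T₂ = 325×17.9^(0.3) = 772.2 K.
Isochoric: P₃ = P₂(T₃/T₂) = 4466 × (325/772.2) = 1880 kPa.

P₃ ≈ 1880 kPa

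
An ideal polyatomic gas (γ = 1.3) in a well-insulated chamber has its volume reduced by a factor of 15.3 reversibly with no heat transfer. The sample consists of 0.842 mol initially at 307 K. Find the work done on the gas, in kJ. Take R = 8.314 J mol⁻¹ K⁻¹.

W ≈ 9.07 kJ

For a reversible adiabat TV^(γ−1) is constant, so T₂ = T₁ (V₁/V₂)^(γ−1).
T₂ = 307 × 15.3^(0.3) = 695.9 K.
Q = 0, so ΔU = W_on_gas = nCᵥΔT with Cᵥ = R/(γ−1) = 27.71 J/(mol·K).
ΔU = 0.842 × 27.71 × (695.9 − 307) = 9075 J.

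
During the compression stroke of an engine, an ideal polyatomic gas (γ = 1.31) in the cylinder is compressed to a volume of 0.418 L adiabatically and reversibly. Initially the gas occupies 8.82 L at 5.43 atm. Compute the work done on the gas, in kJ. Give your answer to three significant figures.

P₂ = P₁(V₁/V₂)^γ = 5.43×(8.82/0.418)^(1.31) = 294.9 atm.
For a reversible adiabat, W_by_gas = (P₁V₁ − P₂V₂)/(γ−1).
W_by = (550200×0.00882 − 2.988×10^7×0.000418) / (0.31) = -24630 J.
W_on_gas = −W_by = 24630 J.

W ≈ 24.6 kJ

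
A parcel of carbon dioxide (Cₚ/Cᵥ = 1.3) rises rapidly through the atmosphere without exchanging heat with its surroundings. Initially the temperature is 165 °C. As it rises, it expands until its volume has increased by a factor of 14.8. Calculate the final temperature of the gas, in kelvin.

For a reversible adiabat TV^(γ−1) is constant, so T₂ = T₁ (V₁/V₂)^(γ−1).
T₁ = 165 °C = 438.1 K.
T₂ = 438.1 × (1/14.8)^(0.3) = 195.2 K.

T₂ ≈ 195 K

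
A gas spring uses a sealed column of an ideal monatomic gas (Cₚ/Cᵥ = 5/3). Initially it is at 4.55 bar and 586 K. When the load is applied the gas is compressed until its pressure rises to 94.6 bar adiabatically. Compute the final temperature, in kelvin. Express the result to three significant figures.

Adiabatic: T₂/T₁ = (P₂/P₁)^((γ−1)/γ).
T₂ = 586 × (94.6/4.55)^(2/5) = 1973 K.

T₂ ≈ 1970 K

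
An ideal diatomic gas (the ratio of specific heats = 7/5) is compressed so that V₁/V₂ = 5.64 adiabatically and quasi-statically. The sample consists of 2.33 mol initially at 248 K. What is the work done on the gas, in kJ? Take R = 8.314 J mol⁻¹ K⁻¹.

For a reversible adiabat TV^(γ−1) is constant, so T₂ = T₁ (V₁/V₂)^(γ−1).
T₂ = 248 × 5.64^(2/5) = 495.4 K.
Q = 0, so ΔU = W_on_gas = nCᵥΔT with Cᵥ = R/(γ−1) = 20.79 J/(mol·K).
ΔU = 2.33 × 20.79 × (495.4 − 248) = 11980 J.

W ≈ 12.0 kJ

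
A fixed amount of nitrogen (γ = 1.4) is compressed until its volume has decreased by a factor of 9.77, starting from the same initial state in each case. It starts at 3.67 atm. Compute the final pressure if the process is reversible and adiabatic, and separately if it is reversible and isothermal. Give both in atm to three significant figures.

adiabatic: 89.2 atm; isothermal: 35.9 atm

Isothermal: P₂ = P₁(V₁/V₂) = 3.67×9.77 = 35.86 atm.
Adiabatic: P₂ = P₁(V₁/V₂)^γ = 3.67×9.77^(1.4) = 89.23 atm.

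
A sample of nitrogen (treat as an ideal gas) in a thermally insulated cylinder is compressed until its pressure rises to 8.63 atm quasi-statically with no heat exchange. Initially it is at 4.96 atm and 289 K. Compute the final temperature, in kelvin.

Adiabatic: T₂/T₁ = (P₂/P₁)^((γ−1)/γ).
For a diatomic ideal gas γ = 7/5, so (γ−1)/γ = 2/7.
T₂ = 289 × (8.63/4.96)^(2/7) = 338.5 K.

T₂ ≈ 339 K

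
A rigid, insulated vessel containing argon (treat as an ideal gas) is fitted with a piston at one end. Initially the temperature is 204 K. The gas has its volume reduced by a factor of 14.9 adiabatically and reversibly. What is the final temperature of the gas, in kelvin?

Adiabatic: T₁V₁^(γ−1) = T₂V₂^(γ−1) ⇒ T₂ = T₁ (V₁/V₂)^(γ−1).
For a monatomic ideal gas γ = 5/3, so γ−1 = 2/3.
T₂ = 204 × 14.9^(2/3) = 1235 K.

T₂ ≈ 1240 K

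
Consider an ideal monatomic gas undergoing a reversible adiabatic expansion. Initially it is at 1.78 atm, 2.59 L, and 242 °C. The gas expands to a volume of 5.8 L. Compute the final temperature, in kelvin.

Adiabatic: T₁V₁^(γ−1) = T₂V₂^(γ−1) ⇒ T₂ = T₁ (V₁/V₂)^(γ−1).
γ = 5/3 for a monatomic ideal gas.
T₁ = 242 °C = 515.1 K.
T₂ = 515.1 × (2.59/5.8)^(2/3) = 301 K.

T₂ ≈ 301 K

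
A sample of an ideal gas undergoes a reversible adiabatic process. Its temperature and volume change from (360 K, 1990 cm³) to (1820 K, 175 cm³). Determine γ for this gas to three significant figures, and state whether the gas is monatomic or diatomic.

TV^(γ−1) = const ⇒ γ − 1 = ln(T₂/T₁) / ln(V₁/V₂).
γ = 1 + ln(1820/360) / ln(1990/175) = 1.667.
γ ≈ 1.67 is close to 5/3, so the gas is monatomic.

γ ≈ 1.67; monatomic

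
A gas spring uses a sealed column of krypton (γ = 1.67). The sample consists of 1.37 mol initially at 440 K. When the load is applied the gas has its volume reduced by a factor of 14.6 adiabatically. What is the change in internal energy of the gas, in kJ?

Adiabatic: T₁V₁^(γ−1) = T₂V₂^(γ−1) ⇒ T₂ = T₁ (V₁/V₂)^(γ−1).
T₂ = 440 × 14.6^(0.67) = 2652 K.
Q = 0, so ΔU = W_on_gas = nCᵥΔT with Cᵥ = R/(γ−1) = 12.41 J/(mol·K).
ΔU = 1.37 × 12.41 × (2652 − 440) = 37600 J.

ΔU ≈ 37.6 kJ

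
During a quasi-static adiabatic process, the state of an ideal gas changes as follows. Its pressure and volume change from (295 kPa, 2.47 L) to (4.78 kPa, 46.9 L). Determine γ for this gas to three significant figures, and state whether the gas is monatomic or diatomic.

PV^γ = const ⇒ γ = ln(P₂/P₁) / ln(V₁/V₂).
γ = ln(4.78/295) / ln(2.47/46.9) = 1.4.
γ ≈ 1.40 is close to 7/5, so the gas is diatomic.

γ ≈ 1.40; diatomic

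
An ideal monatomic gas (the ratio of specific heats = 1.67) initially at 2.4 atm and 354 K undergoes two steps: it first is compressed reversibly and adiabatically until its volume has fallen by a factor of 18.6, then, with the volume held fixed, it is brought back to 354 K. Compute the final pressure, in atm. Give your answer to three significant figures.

P₃ ≈ 44.6 atm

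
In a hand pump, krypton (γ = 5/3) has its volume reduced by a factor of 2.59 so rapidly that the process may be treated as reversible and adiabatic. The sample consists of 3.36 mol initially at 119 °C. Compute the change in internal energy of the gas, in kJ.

ΔU ≈ 14.6 kJ

For a reversible adiabat TV^(γ−1) is constant, so T₂ = T₁ (V₁/V₂)^(γ−1).
T₁ = 119 °C = 392.1 K.
T₂ = 392.1 × 2.59^(2/3) = 739.6 K.
Q = 0, so ΔU = W_on_gas = nCᵥΔT with Cᵥ = R/(γ−1) = 12.47 J/(mol·K).
ΔU = 3.36 × 12.47 × (739.6 − 392.1) = 14560 J.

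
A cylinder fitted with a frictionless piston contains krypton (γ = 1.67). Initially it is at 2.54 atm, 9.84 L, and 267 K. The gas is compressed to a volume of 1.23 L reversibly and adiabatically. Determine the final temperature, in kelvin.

T₂ ≈ 1080 K

For a reversible adiabat TV^(γ−1) is constant, so T₂ = T₁ (V₁/V₂)^(γ−1).
T₂ = 267 × (9.84/1.23)^(0.67) = 1075 K.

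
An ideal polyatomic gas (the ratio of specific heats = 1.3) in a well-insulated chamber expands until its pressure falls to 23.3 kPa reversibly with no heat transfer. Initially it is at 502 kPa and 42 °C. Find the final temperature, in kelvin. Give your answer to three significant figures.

Along an adiabat T P^((1−γ)/γ) is constant, so T₂ = T₁ (P₂/P₁)^((γ−1)/γ).
T₁ = 42 °C = 315.1 K.
T₂ = 315.1 × (23.3/502)^(0.231) = 155.2 K.

T₂ ≈ 155 K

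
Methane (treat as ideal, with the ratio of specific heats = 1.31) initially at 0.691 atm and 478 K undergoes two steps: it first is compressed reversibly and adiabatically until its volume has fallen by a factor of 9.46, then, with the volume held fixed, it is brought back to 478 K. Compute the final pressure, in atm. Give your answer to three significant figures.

Adiabatic step (PV^γ = const): P₂ = 0.691×9.46^(1.31) = 13.12 atm; T₂ = 478×9.46^(0.31) = 959.3 K.
Isochoric: P₃ = P₂(T₃/T₂) = 13.12 × (478/959.3) = 6.537 atm.

P₃ ≈ 6.54 atm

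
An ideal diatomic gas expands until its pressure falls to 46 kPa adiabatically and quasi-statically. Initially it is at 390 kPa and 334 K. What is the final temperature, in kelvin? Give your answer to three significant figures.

T₂ ≈ 181 K

Adiabatic: T₂/T₁ = (P₂/P₁)^((γ−1)/γ).
For a diatomic ideal gas γ = 7/5, so (γ−1)/γ = 2/7.
T₂ = 334 × (46/390)^(2/7) = 181.3 K.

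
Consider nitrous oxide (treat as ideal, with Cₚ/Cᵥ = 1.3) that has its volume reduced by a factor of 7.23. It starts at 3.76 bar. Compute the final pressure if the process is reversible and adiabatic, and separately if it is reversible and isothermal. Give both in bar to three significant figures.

Isothermal: P₂ = P₁(V₁/V₂) = 3.76×7.23 = 27.18 bar.
Adiabatic: P₂ = P₁(V₁/V₂)^γ = 3.76×7.23^(1.3) = 49.21 bar.

adiabatic: 49.2 bar; isothermal: 27.2 bar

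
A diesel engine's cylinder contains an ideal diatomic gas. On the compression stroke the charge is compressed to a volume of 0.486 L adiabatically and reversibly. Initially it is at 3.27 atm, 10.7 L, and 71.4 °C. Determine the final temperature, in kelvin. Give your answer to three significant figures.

T₂ ≈ 1190 K

For a reversible adiabat TV^(γ−1) is constant, so T₂ = T₁ (V₁/V₂)^(γ−1).
γ = 7/5 for a diatomic ideal gas.
T₁ = 71.4 °C = 344.5 K.
T₂ = 344.5 × (10.7/0.486)^(2/5) = 1187 K.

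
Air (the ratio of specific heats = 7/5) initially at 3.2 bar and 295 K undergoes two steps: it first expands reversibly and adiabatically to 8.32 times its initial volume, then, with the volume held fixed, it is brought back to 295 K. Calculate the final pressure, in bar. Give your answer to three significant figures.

Adiabatic step (PV^γ = const): P₂ = 3.2×(1/8.32)^(7/5) = 0.1648 bar; T₂ = 295×(1/8.32)^(2/5) = 126.4 K.
Isochoric: P₃ = P₂(T₃/T₂) = 0.1648 × (295/126.4) = 0.3846 bar.

P₃ ≈ 0.385 bar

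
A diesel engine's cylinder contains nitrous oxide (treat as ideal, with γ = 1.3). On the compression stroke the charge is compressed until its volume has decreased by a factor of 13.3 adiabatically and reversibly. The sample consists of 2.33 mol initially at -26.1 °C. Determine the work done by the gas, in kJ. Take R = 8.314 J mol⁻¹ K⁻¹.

Adiabatic: T₁V₁^(γ−1) = T₂V₂^(γ−1) ⇒ T₂ = T₁ (V₁/V₂)^(γ−1).
T₁ = -26.1 °C = 247 K.
T₂ = 247 × 13.3^(0.3) = 537 K.
Q = 0, so ΔU = W_on_gas = nCᵥΔT with Cᵥ = R/(γ−1) = 27.71 J/(mol·K).
ΔU = 2.33 × 27.71 × (537 − 247) = 18720 J.
Work done by the gas = −ΔU = -18720 J.

W ≈ -18.7 kJ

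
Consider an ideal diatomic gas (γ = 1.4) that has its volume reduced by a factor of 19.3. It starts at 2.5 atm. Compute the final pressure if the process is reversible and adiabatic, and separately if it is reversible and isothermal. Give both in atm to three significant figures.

Isothermal: P₂ = P₁(V₁/V₂) = 2.5×19.3 = 48.25 atm.
Adiabatic: P₂ = P₁(V₁/V₂)^γ = 2.5×19.3^(1.4) = 157.7 atm.

adiabatic: 158 atm; isothermal: 48.2 atm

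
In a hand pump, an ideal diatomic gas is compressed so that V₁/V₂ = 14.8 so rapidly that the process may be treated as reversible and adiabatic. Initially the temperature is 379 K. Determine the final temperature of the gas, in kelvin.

T₂ ≈ 1110 K

Adiabatic: T₁V₁^(γ−1) = T₂V₂^(γ−1) ⇒ T₂ = T₁ (V₁/V₂)^(γ−1).
For a diatomic ideal gas γ = 7/5, so γ−1 = 2/5.
T₂ = 379 × 14.8^(2/5) = 1114 K.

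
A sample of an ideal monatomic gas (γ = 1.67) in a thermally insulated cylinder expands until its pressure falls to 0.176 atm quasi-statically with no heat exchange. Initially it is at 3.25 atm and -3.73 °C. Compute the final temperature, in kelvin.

Along an adiabat T P^((1−γ)/γ) is constant, so T₂ = T₁ (P₂/P₁)^((γ−1)/γ).
T₁ = -3.73 °C = 269.4 K.
T₂ = 269.4 × (0.176/3.25)^(0.401) = 83.63 K.

T₂ ≈ 83.6 K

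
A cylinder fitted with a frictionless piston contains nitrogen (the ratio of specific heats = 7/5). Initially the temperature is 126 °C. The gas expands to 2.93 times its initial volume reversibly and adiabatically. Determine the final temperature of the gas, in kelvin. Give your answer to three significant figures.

For a reversible adiabat TV^(γ−1) is constant, so T₂ = T₁ (V₁/V₂)^(γ−1).
T₁ = 126 °C = 399.1 K.
T₂ = 399.1 × (1/2.93)^(2/5) = 259.7 K.

T₂ ≈ 260 K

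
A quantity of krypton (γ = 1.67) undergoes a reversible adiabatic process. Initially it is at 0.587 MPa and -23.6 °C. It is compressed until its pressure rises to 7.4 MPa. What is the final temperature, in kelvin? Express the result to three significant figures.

T₂ ≈ 690 K

Adiabatic: T₂/T₁ = (P₂/P₁)^((γ−1)/γ).
T₁ = -23.6 °C = 249.5 K.
T₂ = 249.5 × (7.4/0.587)^(0.401) = 689.8 K.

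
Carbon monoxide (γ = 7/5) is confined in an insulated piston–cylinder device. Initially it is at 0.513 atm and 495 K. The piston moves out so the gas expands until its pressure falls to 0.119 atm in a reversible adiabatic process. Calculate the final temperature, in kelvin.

T₂ ≈ 326 K

Adiabatic: T₂/T₁ = (P₂/P₁)^((γ−1)/γ).
T₂ = 495 × (0.119/0.513)^(2/7) = 326.1 K.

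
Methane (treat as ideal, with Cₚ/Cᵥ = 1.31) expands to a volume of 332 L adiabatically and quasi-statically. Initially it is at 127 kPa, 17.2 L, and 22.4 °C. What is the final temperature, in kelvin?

T₂ ≈ 118 K

Adiabatic: T₁V₁^(γ−1) = T₂V₂^(γ−1) ⇒ T₂ = T₁ (V₁/V₂)^(γ−1).
T₁ = 22.4 °C = 295.5 K.
T₂ = 295.5 × (17.2/332)^(0.31) = 118.1 K.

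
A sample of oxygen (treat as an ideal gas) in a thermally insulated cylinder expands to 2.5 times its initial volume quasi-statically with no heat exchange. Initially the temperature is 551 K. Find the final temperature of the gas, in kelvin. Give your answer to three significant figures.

For a reversible adiabat TV^(γ−1) is constant, so T₂ = T₁ (V₁/V₂)^(γ−1).
For a diatomic ideal gas γ = 7/5, so γ−1 = 2/5.
T₂ = 551 × (1/2.5)^(2/5) = 381.9 K.

T₂ ≈ 382 K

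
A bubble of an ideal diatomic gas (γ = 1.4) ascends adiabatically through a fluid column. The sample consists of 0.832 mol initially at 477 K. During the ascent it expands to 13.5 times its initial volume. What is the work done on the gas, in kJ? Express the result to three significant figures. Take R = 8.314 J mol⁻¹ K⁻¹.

Adiabatic: T₁V₁^(γ−1) = T₂V₂^(γ−1) ⇒ T₂ = T₁ (V₁/V₂)^(γ−1).
T₂ = 477 × (1/13.5)^(0.4) = 168.4 K.
Q = 0, so ΔU = W_on_gas = nCᵥΔT with Cᵥ = R/(γ−1) = 20.79 J/(mol·K).
ΔU = 0.832 × 20.79 × (168.4 − 477) = -5336 J.

W ≈ -5.34 kJ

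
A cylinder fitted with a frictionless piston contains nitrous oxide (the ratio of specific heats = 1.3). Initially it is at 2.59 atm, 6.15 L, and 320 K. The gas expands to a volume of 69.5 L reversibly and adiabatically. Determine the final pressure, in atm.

P₂ ≈ 0.111 atm

Since PV^γ is constant along a reversible adiabat, P₂ = P₁ (V₁/V₂)^γ.
P₂ = 2.59 × (6.15/69.5)^(1.3) = 0.1107 atm.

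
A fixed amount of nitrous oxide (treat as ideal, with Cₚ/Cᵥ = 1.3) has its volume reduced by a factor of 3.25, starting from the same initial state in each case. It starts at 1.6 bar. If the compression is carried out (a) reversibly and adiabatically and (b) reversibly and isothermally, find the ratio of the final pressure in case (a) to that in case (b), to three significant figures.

P_adiabatic / P_isothermal ≈ 1.42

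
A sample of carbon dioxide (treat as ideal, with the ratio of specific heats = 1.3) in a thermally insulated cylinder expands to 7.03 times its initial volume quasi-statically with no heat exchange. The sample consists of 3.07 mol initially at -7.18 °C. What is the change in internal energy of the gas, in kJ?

Adiabatic: T₁V₁^(γ−1) = T₂V₂^(γ−1) ⇒ T₂ = T₁ (V₁/V₂)^(γ−1).
T₁ = -7.18 °C = 266 K.
T₂ = 266 × (1/7.03)^(0.3) = 148.2 K.
Q = 0, so ΔU = W_on_gas = nCᵥΔT with Cᵥ = R/(γ−1) = 27.71 J/(mol·K).
ΔU = 3.07 × 27.71 × (148.2 − 266) = -10020 J.

ΔU ≈ -10.0 kJ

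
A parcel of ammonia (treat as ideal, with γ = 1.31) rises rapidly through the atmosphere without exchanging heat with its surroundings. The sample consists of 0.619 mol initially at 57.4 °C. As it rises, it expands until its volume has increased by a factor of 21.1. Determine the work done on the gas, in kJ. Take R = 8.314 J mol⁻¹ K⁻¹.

W ≈ -3.36 kJ

Adiabatic: T₁V₁^(γ−1) = T₂V₂^(γ−1) ⇒ T₂ = T₁ (V₁/V₂)^(γ−1).
T₁ = 57.4 °C = 330.5 K.
T₂ = 330.5 × (1/21.1)^(0.31) = 128.4 K.
Q = 0, so ΔU = W_on_gas = nCᵥΔT with Cᵥ = R/(γ−1) = 26.82 J/(mol·K).
ΔU = 0.619 × 26.82 × (128.4 − 330.5) = -3355 J.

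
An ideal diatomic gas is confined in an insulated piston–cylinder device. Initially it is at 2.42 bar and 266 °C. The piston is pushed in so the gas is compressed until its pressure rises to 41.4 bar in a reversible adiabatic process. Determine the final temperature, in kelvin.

T₂ ≈ 1210 K

Along an adiabat T P^((1−γ)/γ) is constant, so T₂ = T₁ (P₂/P₁)^((γ−1)/γ).
For a diatomic ideal gas γ = 7/5, so (γ−1)/γ = 2/7.
T₁ = 266 °C = 539.1 K.
T₂ = 539.1 × (41.4/2.42)^(2/7) = 1214 K.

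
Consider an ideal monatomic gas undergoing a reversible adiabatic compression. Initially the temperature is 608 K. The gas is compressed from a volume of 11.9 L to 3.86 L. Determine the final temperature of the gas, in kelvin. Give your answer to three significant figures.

T₂ ≈ 1290 K

Adiabatic: T₁V₁^(γ−1) = T₂V₂^(γ−1) ⇒ T₂ = T₁ (V₁/V₂)^(γ−1).
For a monatomic ideal gas γ = 5/3, so γ−1 = 2/3.
T₂ = 608 × (11.9/3.86)^(2/3) = 1288 K.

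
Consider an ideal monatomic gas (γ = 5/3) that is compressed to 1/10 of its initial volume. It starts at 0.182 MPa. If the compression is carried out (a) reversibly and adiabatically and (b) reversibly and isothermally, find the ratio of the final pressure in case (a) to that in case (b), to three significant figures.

P_adiabatic / P_isothermal ≈ 4.64

Isothermal: P_b = P₁(V₁/V₂) = 0.182×10.
Adiabatic: P_a = P₁(V₁/V₂)^γ = 0.182×10^(5/3).
P_a/P_b = (V₁/V₂)^(γ−1) = 10^(2/3) = 4.642.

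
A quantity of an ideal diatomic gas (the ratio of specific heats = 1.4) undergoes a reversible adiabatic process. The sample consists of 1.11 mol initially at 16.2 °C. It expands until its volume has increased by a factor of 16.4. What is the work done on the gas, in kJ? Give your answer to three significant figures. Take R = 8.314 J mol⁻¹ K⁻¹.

W ≈ -4.50 kJ

Adiabatic: T₁V₁^(γ−1) = T₂V₂^(γ−1) ⇒ T₂ = T₁ (V₁/V₂)^(γ−1).
T₁ = 16.2 °C = 289.3 K.
T₂ = 289.3 × (1/16.4)^(0.4) = 94.51 K.
Q = 0, so ΔU = W_on_gas = nCᵥΔT with Cᵥ = R/(γ−1) = 20.79 J/(mol·K).
ΔU = 1.11 × 20.79 × (94.51 − 289.3) = -4495 J.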